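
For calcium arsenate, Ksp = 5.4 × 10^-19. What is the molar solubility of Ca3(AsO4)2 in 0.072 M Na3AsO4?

s ≈ 1.6 x 10^-6 M

Ca3(AsO4)2(s) <=> 3 Ca^2+(aq) + 2 AsO4^3-(aq)
Ksp = [Ca^2+]^3[AsO4^3-]^2
Let s = moles of Ca3(AsO4)2 that dissolve per litre. [Ca^2+] = 3s, [AsO4^3-] = 0.072 + 2s ≈ 0.072 (common-ion effect: AsO4^3- is already 0.072 M).
Ksp ≈ (3s)^3 × (0.072)^2
s = 1.6 × 10^-6 M
Check: 2s = 3.1 × 10^-6 ≪ 0.072, so the approximation is valid.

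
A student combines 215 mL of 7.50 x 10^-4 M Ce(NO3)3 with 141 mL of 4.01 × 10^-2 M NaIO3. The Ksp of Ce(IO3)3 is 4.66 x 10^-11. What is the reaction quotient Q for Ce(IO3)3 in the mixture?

1.81 × 10^-9

Total volume = 215 + 141 = 356 mL.
[Ce^3+] = 7.50 x 10^-4 × (215/356) = 4.529 × 10^-4 M
[IO3^-] = 4.01 × 10^-2 × (141/356) = 1.588 × 10^-2 M
Ce(IO3)3(s) ⇌ Ce^3+(aq) + 3 IO3^-(aq), so Q = [Ce^3+][IO3^-]^3
Q = (4.529 × 10^-4)(1.588 × 10^-2)^3 = 1.81 x 10^-9
Q > Ksp, so Ce(IO3)3 will precipitate.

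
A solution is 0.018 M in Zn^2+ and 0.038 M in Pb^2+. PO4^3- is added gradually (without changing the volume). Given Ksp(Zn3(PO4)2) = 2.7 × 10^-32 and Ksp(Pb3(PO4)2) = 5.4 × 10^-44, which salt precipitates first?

Precipitation of each salt starts when its ion product equals its Ksp.
For Zn3(PO4)2: 2.7 × 10^-32 = (0.018)^3 × [PO4^3-]^2  ⇒  [PO4^3-] = 6.8 x 10^-14 M.
For Pb3(PO4)2: 5.4 × 10^-44 = (0.038)^3 × [PO4^3-]^2  ⇒  [PO4^3-] = 3.1 × 10^-20 M.
The salt with the lower threshold [PO4^3-] precipitates first: Pb3(PO4)2.

Pb3(PO4)2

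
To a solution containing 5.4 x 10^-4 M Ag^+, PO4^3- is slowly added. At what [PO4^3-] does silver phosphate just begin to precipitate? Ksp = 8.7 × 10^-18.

Ag3PO4(s) ⇌ 3 Ag^+(aq) + PO4^3-(aq)
Ksp = [Ag^+]^3[PO4^3-]
Precipitation begins when Q = Ksp. With [Ag^+] = 5.4 x 10^-4 M:
8.7 × 10^-18 = (5.4 x 10^-4)^3 × [PO4^3-]
[PO4^3-] = (8.7 × 10^-18 / 1.57 x 10^-10) = 5.5 x 10^-8 M

[PO4^3-] ≈ 5.5 x 10^-8 M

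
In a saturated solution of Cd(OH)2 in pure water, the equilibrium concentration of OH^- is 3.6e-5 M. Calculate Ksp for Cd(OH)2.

Ksp = 2.3 x 10^-14

Cd(OH)2(s) <=> Cd^2+ + 2 OH^-
Stoichiometry gives [Cd^2+] = (1/2)[OH^-] = 1.80 × 10^-5 M.
Ksp = [Cd^2+][OH^-]^2
Ksp = 1.80 x 10^-5 × (3.6 × 10^-5)^2 = 2.3 × 10^-14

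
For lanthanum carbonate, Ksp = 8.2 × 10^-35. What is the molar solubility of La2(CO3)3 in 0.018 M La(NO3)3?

La2(CO3)3(s) ⇌ 2 La^3+(aq) + 3 CO3^2-(aq)
Ksp = [La^3+]^2[CO3^2-]^3
Let s = moles of La2(CO3)3 that dissolve per litre. [La^3+] = 0.018 + 2s ≈ 0.018, [CO3^2-] = 3s (Ksp is small, so little additional dissolves).
Ksp ≈ (0.018)^2 × (3s)^3
s = 2.1 × 10^-11 M
Check: 2s = 4.2 × 10^-11 ≪ 0.018, so the approximation is valid.

2.1 x 10^-11 M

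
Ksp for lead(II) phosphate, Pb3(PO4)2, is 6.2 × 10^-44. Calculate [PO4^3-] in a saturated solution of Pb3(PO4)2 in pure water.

Pb3(PO4)2(s) ⇌ 3 Pb^2+ + 2 PO4^3-
Ksp = [Pb^2+]^3[PO4^3-]^2
For each mole of Pb3(PO4)2 that dissolves: [Pb^2+] = 3s, [PO4^3-] = 2s.
Substituting: Ksp = (3s)^3(2s)^2 = 108s^5
Solving, s = (6.2 × 10^-44/108)^(1/5) = 8.95 x 10^-10 M
[PO4^3-] = 2s = 1.8 × 10^-9 M

1.8 × 10^-9 M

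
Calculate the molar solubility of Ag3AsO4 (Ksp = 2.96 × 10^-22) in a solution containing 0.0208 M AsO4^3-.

s ≈ 8.08e-8 M

Ag3AsO4(s) ⇌ 3 Ag^+(aq) + AsO4^3-(aq)
Ksp = [Ag^+]^3[AsO4^3-]
Let s be the molar solubility in this solution. [Ag^+] = 3s, [AsO4^3-] = 0.0208 + s ≈ 0.0208 (common-ion effect: AsO4^3- is already 0.0208 M).
Ksp ≈ (3s)^3 × 0.0208
s = 8.08 × 10^-8 M
Check: s = 8.1 × 10^-8 ≪ 0.0208, so the approximation is valid.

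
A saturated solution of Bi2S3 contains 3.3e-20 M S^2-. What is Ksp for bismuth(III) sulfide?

Ksp = 1.7 × 10^-98

Bi2S3(s) ⇌ 2 Bi^3+ + 3 S^2-
Stoichiometry gives [Bi^3+] = (2/3)[S^2-] = 2.20 × 10^-20 M.
Ksp = [Bi^3+]^2[S^2-]^3
Ksp = (2.20 x 10^-20)^2 × (3.3 × 10^-20)^3 = 1.7 × 10^-98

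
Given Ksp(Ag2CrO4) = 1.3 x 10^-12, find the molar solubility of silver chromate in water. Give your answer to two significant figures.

Ag2CrO4(s) ⇌ 2 Ag^+ + CrO4^2-
Ksp = [Ag^+]^2[CrO4^2-]
If s mol/L of Ag2CrO4 dissolves, [Ag^+] = 2s and [CrO4^2-] = s.
Ksp = (2s)^2s = 4s^3
Solving, s = (1.3 x 10^-12/4)^(1/3) = 6.9 × 10^-5 M

6.9 × 10^-5 M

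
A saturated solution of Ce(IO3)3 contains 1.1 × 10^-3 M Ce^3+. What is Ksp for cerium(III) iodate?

Ce(IO3)3(s) ⇌ Ce^3+(aq) + 3 IO3^-(aq)
Stoichiometry gives [IO3^-] = (3/1)[Ce^3+] = 3.30 × 10^-3 M.
Ksp = [Ce^3+][IO3^-]^3
Ksp = 1.1 × 10^-3 × (3.30 × 10^-3)^3 = 4.0 × 10^-11

4.0e-11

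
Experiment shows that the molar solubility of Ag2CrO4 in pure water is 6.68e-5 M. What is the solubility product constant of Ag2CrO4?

Ksp ≈ 1.19 x 10^-12

Ag2CrO4(s) ⇌ 2 Ag^+(aq) + CrO4^2-(aq)
If s mol/L of Ag2CrO4 dissolves, [Ag^+] = 2s and [CrO4^2-] = s.
Ksp = [Ag^+]^2[CrO4^2-]
So Ksp = (2s)^2 × s = 4s^3
With s = 6.68 × 10^-5: Ksp = 1.19 × 10^-12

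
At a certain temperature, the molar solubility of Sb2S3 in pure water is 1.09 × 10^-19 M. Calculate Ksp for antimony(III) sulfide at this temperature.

Sb2S3(s) ⇌ 2 Sb^3+(aq) + 3 S^2-(aq)
Let s = molar solubility. Then [Sb^3+] = 2s and [S^2-] = 3s.
Ksp = [Sb^3+]^2[S^2-]^3
Ksp = (2s)^2(3s)^3 = 108s^5
With s = 1.09 x 10^-19: Ksp = 1.66 x 10^-93

1.66 x 10^-93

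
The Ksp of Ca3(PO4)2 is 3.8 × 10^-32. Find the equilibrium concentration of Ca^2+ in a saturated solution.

Ca3(PO4)2(s) ⇌ 3 Ca^2+ + 2 PO4^3-
Ksp = [Ca^2+]^3[PO4^3-]^2
If s mol/L of Ca3(PO4)2 dissolves, [Ca^2+] = 3s and [PO4^3-] = 2s.
So Ksp = (3s)^3 × (2s)^2 = 108s^5
s = (3.8 × 10^-32 / 108)^(1/5) = 2.04 × 10^-7 M
[Ca^2+] = 3s = 6.1 x 10^-7 M

[Ca^2+] = 6.1 × 10^-7 M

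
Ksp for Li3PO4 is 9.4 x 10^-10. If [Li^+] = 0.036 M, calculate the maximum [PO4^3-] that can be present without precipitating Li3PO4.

2.0e-5 M

Li3PO4(s) ⇌ 3 Li^+(aq) + PO4^3-(aq)
Ksp = [Li^+]^3[PO4^3-]
Precipitation begins when Q = Ksp. With [Li^+] = 0.036 M:
9.4 x 10^-10 = (0.036)^3 × [PO4^3-]
[PO4^3-] = (9.4 x 10^-10 / 4.67 × 10^-5) = 2.0 × 10^-5 M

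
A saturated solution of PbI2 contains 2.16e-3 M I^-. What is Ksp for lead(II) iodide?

PbI2(s) ⇌ Pb^2+ + 2 I^-
Stoichiometry gives [Pb^2+] = (1/2)[I^-] = 1.080 x 10^-3 M.
Ksp = [Pb^2+][I^-]^2
Ksp = 1.080 x 10^-3 × (2.16 x 10^-3)^2 = 5.04 × 10^-9

Ksp = 5.04e-9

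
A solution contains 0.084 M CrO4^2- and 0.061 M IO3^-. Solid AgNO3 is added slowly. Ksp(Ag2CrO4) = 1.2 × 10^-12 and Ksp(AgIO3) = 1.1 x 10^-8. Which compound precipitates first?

Precipitation of each salt starts when its ion product equals its Ksp.
For Ag2CrO4: 1.2 × 10^-12 = 0.084 × [Ag^+]^2  ⇒  [Ag^+] = 3.8 × 10^-6 M.
For AgIO3: 1.1 x 10^-8 = 0.061 × [Ag^+]  ⇒  [Ag^+] = 1.8 × 10^-7 M.
The salt with the lower threshold [Ag^+] precipitates first: AgIO3.

AgIO3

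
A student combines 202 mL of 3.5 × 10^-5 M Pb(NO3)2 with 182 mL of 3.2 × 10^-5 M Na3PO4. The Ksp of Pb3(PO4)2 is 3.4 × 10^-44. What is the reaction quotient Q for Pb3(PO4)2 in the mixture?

Total volume = 202 + 182 = 384 mL.
[Pb^2+] = 3.5 × 10^-5 × (202/384) = 1.84 × 10^-5 M
[PO4^3-] = 3.2 × 10^-5 × (182/384) = 1.52 × 10^-5 M
Pb3(PO4)2(s) ⇌ 3 Pb^2+(aq) + 2 PO4^3-(aq), so Q = [Pb^2+]^3[PO4^3-]^2
Q = (1.84 × 10^-5)^3(1.52 × 10^-5)^2 = 1.4 x 10^-24
Q > Ksp, so Pb3(PO4)2 will precipitate.

1.4 × 10^-24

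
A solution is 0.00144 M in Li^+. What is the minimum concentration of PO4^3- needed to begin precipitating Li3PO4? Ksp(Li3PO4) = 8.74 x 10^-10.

0.293 M

Li3PO4(s) ⇌ 3 Li^+ + PO4^3-
Ksp = [Li^+]^3[PO4^3-]
Precipitation begins when Q = Ksp. With [Li^+] = 0.00144 M:
8.74 x 10^-10 = (0.00144)^3 × [PO4^3-]
[PO4^3-] = (8.74 x 10^-10 / 2.986 x 10^-9) = 2.93 × 10^-1 M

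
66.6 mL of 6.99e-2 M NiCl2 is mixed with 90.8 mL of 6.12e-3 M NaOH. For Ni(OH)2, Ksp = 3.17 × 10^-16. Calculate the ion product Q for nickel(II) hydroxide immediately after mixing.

Q = 3.69 x 10^-7

Total volume = 66.6 + 90.8 = 157.4 mL.
[Ni^2+] = 6.99 x 10^-2 × (66.6/157.4) = 2.958 × 10^-2 M
[OH^-] = 6.12 × 10^-3 × (90.8/157.4) = 3.530 × 10^-3 M
Ni(OH)2(s) ⇌ Ni^2+ + 2 OH^-, so Q = [Ni^2+][OH^-]^2
Q = (2.958 × 10^-2)(3.530 x 10^-3)^2 = 3.69 × 10^-7
Q > Ksp, so Ni(OH)2 will precipitate.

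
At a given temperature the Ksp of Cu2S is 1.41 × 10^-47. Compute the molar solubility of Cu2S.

Cu2S(s) <=> 2 Cu^+(aq) + S^2-(aq)
Ksp = [Cu^+]^2[S^2-]
If s mol/L of Cu2S dissolves, [Cu^+] = 2s and [S^2-] = s.
So Ksp = (2s)^2 × s = 4s^3
s^3 = 1.41 × 10^-47 / 4, so s = 1.52 × 10^-16 M

1.52e-16 M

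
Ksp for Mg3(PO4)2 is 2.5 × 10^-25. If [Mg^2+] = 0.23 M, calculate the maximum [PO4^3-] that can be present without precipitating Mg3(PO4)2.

[PO4^3-] = 4.5 × 10^-12 M

Mg3(PO4)2(s) <=> 3 Mg^2+(aq) + 2 PO4^3-(aq)
Ksp = [Mg^2+]^3[PO4^3-]^2
Precipitation begins when Q = Ksp. With [Mg^2+] = 0.23 M:
2.5 × 10^-25 = (0.23)^3 × [PO4^3-]^2
[PO4^3-] = (2.5 × 10^-25 / 1.22 × 10^-2)^(1/2) = 4.5 × 10^-12 M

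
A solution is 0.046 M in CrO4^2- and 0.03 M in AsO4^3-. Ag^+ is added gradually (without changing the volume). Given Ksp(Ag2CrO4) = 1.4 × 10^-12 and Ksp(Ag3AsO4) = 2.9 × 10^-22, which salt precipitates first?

Ag3AsO4

Precipitation of each salt starts when its ion product equals its Ksp.
For Ag2CrO4: 1.4 × 10^-12 = 0.046 × [Ag^+]^2  ⇒  [Ag^+] = 5.5 × 10^-6 M.
For Ag3AsO4: 2.9 × 10^-22 = 0.03 × [Ag^+]^3  ⇒  [Ag^+] = 2.1 × 10^-7 M.
The salt with the lower threshold [Ag^+] precipitates first: Ag3AsO4.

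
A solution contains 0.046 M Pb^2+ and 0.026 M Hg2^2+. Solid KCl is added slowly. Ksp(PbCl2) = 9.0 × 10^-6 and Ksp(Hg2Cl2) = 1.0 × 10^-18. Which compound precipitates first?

Precipitation of each salt starts when its ion product equals its Ksp.
For PbCl2: 9.0 × 10^-6 = 0.046 × [Cl^-]^2  ⇒  [Cl^-] = 1.4 × 10^-2 M.
For Hg2Cl2: 1.0 × 10^-18 = 0.026 × [Cl^-]^2  ⇒  [Cl^-] = 6.2 × 10^-9 M.
The salt with the lower threshold [Cl^-] precipitates first: Hg2Cl2.

Hg2Cl2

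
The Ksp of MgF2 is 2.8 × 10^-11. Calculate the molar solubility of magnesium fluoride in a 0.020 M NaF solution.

MgF2(s) ⇌ Mg^2+ + 2 F^-
Ksp = [Mg^2+][F^-]^2
If s mol/L dissolves here, [Mg^2+] = s, [F^-] = 0.020 + 2s ≈ 0.020 (Ksp is small, so little additional dissolves).
Ksp ≈ s × (0.020)^2
s = 7.0 × 10^-8 M
Check: 2s = 1.4 × 10^-7 ≪ 0.020, so the approximation is valid.

s = 7.0 x 10^-8 M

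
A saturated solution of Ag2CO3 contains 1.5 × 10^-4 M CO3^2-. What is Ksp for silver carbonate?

Ag2CO3(s) ⇌ 2 Ag^+ + CO3^2-
Stoichiometry gives [Ag^+] = (2/1)[CO3^2-] = 3.00 × 10^-4 M.
Ksp = [Ag^+]^2[CO3^2-]
Ksp = (3.00 × 10^-4)^2 × 1.5 x 10^-4 = 1.4 × 10^-11

Ksp = 1.4 × 10^-11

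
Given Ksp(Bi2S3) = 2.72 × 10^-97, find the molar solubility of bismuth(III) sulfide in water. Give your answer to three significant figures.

1.91 × 10^-20 M

Bi2S3(s) ⇌ 2 Bi^3+(aq) + 3 S^2-(aq)
Ksp = [Bi^3+]^2[S^2-]^3
Let s = molar solubility. Then [Bi^3+] = 2s and [S^2-] = 3s.
So Ksp = (2s)^2 × (3s)^3 = 108s^5
s = (2.72 × 10^-97 / 108)^(1/5) = 1.91 × 10^-20 M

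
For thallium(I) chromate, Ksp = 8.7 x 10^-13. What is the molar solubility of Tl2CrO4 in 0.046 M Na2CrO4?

2.2 × 10^-6 M

Tl2CrO4(s) ⇌ 2 Tl^+(aq) + CrO4^2-(aq)
Ksp = [Tl^+]^2[CrO4^2-]
Let s = moles of Tl2CrO4 that dissolve per litre. [Tl^+] = 2s, [CrO4^2-] = 0.046 + s ≈ 0.046 (Ksp is small, so little additional dissolves).
Ksp ≈ (2s)^2 × 0.046
s = 2.2 × 10^-6 M
Check: s = 2.2 × 10^-6 ≪ 0.046, so the approximation is valid.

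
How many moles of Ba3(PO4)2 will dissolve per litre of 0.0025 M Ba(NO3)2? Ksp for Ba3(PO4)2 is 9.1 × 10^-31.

3.8 × 10^-12 M

Ba3(PO4)2(s) ⇌ 3 Ba^2+(aq) + 2 PO4^3-(aq)
Ksp = [Ba^2+]^3[PO4^3-]^2
Let s be the molar solubility in this solution. [Ba^2+] = 0.0025 + 3s ≈ 0.0025, [PO4^3-] = 2s (common-ion effect: Ba^2+ is already 0.0025 M).
Ksp ≈ (0.0025)^3 × (2s)^2
s = 3.8 x 10^-12 M
Check: 3s = 1.1 × 10^-11 ≪ 0.0025, so the approximation is valid.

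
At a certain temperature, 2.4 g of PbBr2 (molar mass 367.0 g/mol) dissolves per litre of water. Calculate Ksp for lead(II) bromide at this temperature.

Molar solubility s = (2.4 g/L) / (367.0 g/mol) = 6.54 × 10^-3 M.
PbBr2(s) ⇌ Pb^2+(aq) + 2 Br^-(aq)
With molar solubility s: [Pb^2+] = s, [Br^-] = 2s.
Ksp = [Pb^2+][Br^-]^2
So Ksp = s × (2s)^2 = 4s^3
Ksp = 4 × (6.54 × 10^-3)^3 = 1.1 x 10^-6

1.1e-6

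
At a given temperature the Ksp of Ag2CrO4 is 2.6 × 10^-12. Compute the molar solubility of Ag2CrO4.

8.7 × 10^-5 M

Ag2CrO4(s) ⇌ 2 Ag^+(aq) + CrO4^2-(aq)
Ksp = [Ag^+]^2[CrO4^2-]
Let s = molar solubility. Then [Ag^+] = 2s and [CrO4^2-] = s.
Ksp = (2s)^2s = 4s^3
s = (2.6 × 10^-12 / 4)^(1/3) = 8.7 × 10^-5 M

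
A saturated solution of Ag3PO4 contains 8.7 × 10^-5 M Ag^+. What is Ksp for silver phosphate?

Ag3PO4(s) <=> 3 Ag^+(aq) + PO4^3-(aq)
Stoichiometry gives [PO4^3-] = (1/3)[Ag^+] = 2.90 x 10^-5 M.
Ksp = [Ag^+]^3[PO4^3-]
Ksp = (8.7 x 10^-5)^3 × 2.90 × 10^-5 = 1.9 x 10^-17

Ksp = 1.9e-17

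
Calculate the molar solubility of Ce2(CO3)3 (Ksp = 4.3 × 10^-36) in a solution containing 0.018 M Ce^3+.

Ce2(CO3)3(s) ⇌ 2 Ce^3+(aq) + 3 CO3^2-(aq)
Ksp = [Ce^3+]^2[CO3^2-]^3
Let s = moles of Ce2(CO3)3 that dissolve per litre. [Ce^3+] = 0.018 + 2s ≈ 0.018, [CO3^2-] = 3s (since the Ce^3+ already present dominates).
Ksp ≈ (0.018)^2 × (3s)^3
s = 7.9 × 10^-12 M
Check: 2s = 1.6 x 10^-11 ≪ 0.018, so the approximation is valid.

7.9 × 10^-12 M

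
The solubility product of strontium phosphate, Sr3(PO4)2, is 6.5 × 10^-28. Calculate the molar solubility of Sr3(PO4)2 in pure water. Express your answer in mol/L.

1.4 × 10^-6 M

Sr3(PO4)2(s) ⇌ 3 Sr^2+ + 2 PO4^3-
Ksp = [Sr^2+]^3[PO4^3-]^2
For each mole of Sr3(PO4)2 that dissolves: [Sr^2+] = 3s, [PO4^3-] = 2s.
Substituting: Ksp = (3s)^3(2s)^2 = 108s^5
s^5 = 6.5 × 10^-28 / 108, so s = 1.4 x 10^-6 M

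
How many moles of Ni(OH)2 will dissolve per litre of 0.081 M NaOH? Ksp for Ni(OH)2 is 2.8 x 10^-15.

s = 4.3e-13 M

Ni(OH)2(s) ⇌ Ni^2+ + 2 OH^-
Ksp = [Ni^2+][OH^-]^2
Let s be the molar solubility in this solution. [Ni^2+] = s, [OH^-] = 0.081 + 2s ≈ 0.081 (common-ion effect: OH^- is already 0.081 M).
Ksp ≈ s × (0.081)^2
s = 4.3 × 10^-13 M
Check: 2s = 8.5 x 10^-13 ≪ 0.081, so the approximation is valid.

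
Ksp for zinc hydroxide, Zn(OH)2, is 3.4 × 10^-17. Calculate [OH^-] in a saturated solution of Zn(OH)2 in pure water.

[OH^-] = 4.1 x 10^-6 M

Zn(OH)2(s) <=> Zn^2+(aq) + 2 OH^-(aq)
Ksp = [Zn^2+][OH^-]^2
With molar solubility s: [Zn^2+] = s, [OH^-] = 2s.
So Ksp = s × (2s)^2 = 4s^3
Solving, s = (3.4 × 10^-17/4)^(1/3) = 2.04 × 10^-6 M
[OH^-] = 2s = 4.1 × 10^-6 M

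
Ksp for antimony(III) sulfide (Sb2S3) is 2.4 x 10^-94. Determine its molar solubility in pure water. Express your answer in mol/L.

s = 7.4e-20 M

Sb2S3(s) ⇌ 2 Sb^3+ + 3 S^2-
Ksp = [Sb^3+]^2[S^2-]^3
If s mol/L of Sb2S3 dissolves, [Sb^3+] = 2s and [S^2-] = 3s.
Ksp = (2s)^2(3s)^3 = 108s^5
s = (2.4 x 10^-94 / 108)^(1/5) = 7.4 x 10^-20 M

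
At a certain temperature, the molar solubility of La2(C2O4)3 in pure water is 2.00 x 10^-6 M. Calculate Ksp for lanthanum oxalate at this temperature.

3.46 x 10^-27

La2(C2O4)3(s) <=> 2 La^3+ + 3 C2O4^2-
If s mol/L of La2(C2O4)3 dissolves, [La^3+] = 2s and [C2O4^2-] = 3s.
Ksp = [La^3+]^2[C2O4^2-]^3
So Ksp = (2s)^2 × (3s)^3 = 108s^5
Ksp = 108 × (2.00 × 10^-6)^5 = 3.46 × 10^-27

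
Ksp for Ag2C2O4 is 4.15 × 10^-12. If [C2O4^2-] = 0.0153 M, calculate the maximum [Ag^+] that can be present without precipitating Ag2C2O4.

Ag2C2O4(s) <=> 2 Ag^+ + C2O4^2-
Ksp = [Ag^+]^2[C2O4^2-]
Precipitation begins when Q = Ksp. With [C2O4^2-] = 0.0153 M:
4.15 × 10^-12 = (0.0153) × [Ag^+]^2
[Ag^+] = (4.15 × 10^-12 / 1.53 × 10^-2)^(1/2) = 1.65 × 10^-5 M

[Ag^+] = 1.65e-5 M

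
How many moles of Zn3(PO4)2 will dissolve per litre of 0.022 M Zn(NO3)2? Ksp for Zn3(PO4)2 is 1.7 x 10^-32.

s = 2.0 × 10^-14 M

Zn3(PO4)2(s) <=> 3 Zn^2+(aq) + 2 PO4^3-(aq)
Ksp = [Zn^2+]^3[PO4^3-]^2
Let s be the molar solubility in this solution. [Zn^2+] = 0.022 + 3s ≈ 0.022, [PO4^3-] = 2s (since Zn^2+ from Zn(NO3)2 dominates).
Ksp ≈ (0.022)^3 × (2s)^2
s = 2.0 × 10^-14 M
Check: 3s = 6.0 × 10^-14 ≪ 0.022, so the approximation is valid.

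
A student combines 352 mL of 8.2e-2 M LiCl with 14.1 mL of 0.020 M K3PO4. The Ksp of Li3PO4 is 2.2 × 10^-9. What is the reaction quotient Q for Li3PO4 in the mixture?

Q = 3.8e-7

Total volume = 352 + 14.1 = 366.1 mL.
[Li^+] = 8.2 × 10^-2 × (352/366.1) = 7.88 × 10^-2 M
[PO4^3-] = 2.0 × 10^-2 × (14.1/366.1) = 7.70 × 10^-4 M
Li3PO4(s) ⇌ 3 Li^+ + PO4^3-, so Q = [Li^+]^3[PO4^3-]
Q = (7.88 × 10^-2)^3(7.70 × 10^-4) = 3.8 × 10^-7
Q > Ksp, so Li3PO4 will precipitate.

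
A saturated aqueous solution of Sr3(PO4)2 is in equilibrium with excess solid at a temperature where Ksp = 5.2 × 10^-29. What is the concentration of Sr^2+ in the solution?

Sr3(PO4)2(s) ⇌ 3 Sr^2+(aq) + 2 PO4^3-(aq)
Ksp = [Sr^2+]^3[PO4^3-]^2
If s mol/L of Sr3(PO4)2 dissolves, [Sr^2+] = 3s and [PO4^3-] = 2s.
So Ksp = (3s)^3 × (2s)^2 = 108s^5
Solving, s = (5.2 × 10^-29/108)^(1/5) = 8.64 x 10^-7 M
[Sr^2+] = 3s = 2.6 × 10^-6 M

[Sr^2+] = 2.6 × 10^-6 M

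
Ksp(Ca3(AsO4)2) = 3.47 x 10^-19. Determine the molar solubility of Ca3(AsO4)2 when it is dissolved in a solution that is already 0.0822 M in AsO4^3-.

s ≈ 1.24 × 10^-6 M

Ca3(AsO4)2(s) ⇌ 3 Ca^2+ + 2 AsO4^3-
Ksp = [Ca^2+]^3[AsO4^3-]^2
Let s be the molar solubility in this solution. [Ca^2+] = 3s, [AsO4^3-] = 0.0822 + 2s ≈ 0.0822 (since the AsO4^3- already present dominates).
Ksp ≈ (3s)^3 × (0.0822)^2
s = 1.24 × 10^-6 M
Check: 2s = 2.5 x 10^-6 ≪ 0.0822, so the approximation is valid.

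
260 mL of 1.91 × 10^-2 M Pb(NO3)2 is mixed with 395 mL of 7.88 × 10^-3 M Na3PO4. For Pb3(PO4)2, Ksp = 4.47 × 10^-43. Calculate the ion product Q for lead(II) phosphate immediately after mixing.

Total volume = 260 + 395 = 655 mL.
[Pb^2+] = 1.91 × 10^-2 × (260/655) = 7.582 × 10^-3 M
[PO4^3-] = 7.88 × 10^-3 × (395/655) = 4.752 x 10^-3 M
Pb3(PO4)2(s) <=> 3 Pb^2+ + 2 PO4^3-, so Q = [Pb^2+]^3[PO4^3-]^2
Q = (7.582 × 10^-3)^3(4.752 x 10^-3)^2 = 9.84 x 10^-12
Q > Ksp, so Pb3(PO4)2 will precipitate.

Q = 9.84e-12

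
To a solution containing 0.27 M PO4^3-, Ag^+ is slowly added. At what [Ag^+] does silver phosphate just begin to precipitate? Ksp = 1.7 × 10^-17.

[Ag^+] ≈ 4.0e-6 M

Ag3PO4(s) <=> 3 Ag^+(aq) + PO4^3-(aq)
Ksp = [Ag^+]^3[PO4^3-]
Precipitation begins when Q = Ksp. With [PO4^3-] = 0.27 M:
1.7 × 10^-17 = (0.27) × [Ag^+]^3
[Ag^+] = (1.7 × 10^-17 / 2.7 × 10^-1)^(1/3) = 4.0 × 10^-6 M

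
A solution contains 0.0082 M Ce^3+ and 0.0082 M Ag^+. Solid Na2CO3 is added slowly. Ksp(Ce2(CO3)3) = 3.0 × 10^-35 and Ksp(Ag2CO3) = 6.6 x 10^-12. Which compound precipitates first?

Ce2(CO3)3

Each salt begins to precipitate when Q = Ksp, i.e. when [CO3^2-] reaches its threshold.
For Ce2(CO3)3: 3.0 × 10^-35 = (0.0082)^2 × [CO3^2-]^3  ⇒  [CO3^2-] = 7.6 × 10^-11 M.
For Ag2CO3: 6.6 x 10^-12 = (0.0082)^2 × [CO3^2-]  ⇒  [CO3^2-] = 9.8 × 10^-8 M.
The salt with the lower threshold [CO3^2-] precipitates first: Ce2(CO3)3.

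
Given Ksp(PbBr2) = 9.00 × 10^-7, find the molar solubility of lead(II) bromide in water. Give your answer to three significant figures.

PbBr2(s) ⇌ Pb^2+ + 2 Br^-
Ksp = [Pb^2+][Br^-]^2
Let s = molar solubility. Then [Pb^2+] = s and [Br^-] = 2s.
Ksp = s(2s)^2 = 4s^3
s = (9.00 × 10^-7 / 4)^(1/3) = 6.08 × 10^-3 M

s ≈ 6.08 × 10^-3 M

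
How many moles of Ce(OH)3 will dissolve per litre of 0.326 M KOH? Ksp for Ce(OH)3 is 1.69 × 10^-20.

4.88e-19 M

Ce(OH)3(s) ⇌ Ce^3+ + 3 OH^-
Ksp = [Ce^3+][OH^-]^3
If s mol/L dissolves here, [Ce^3+] = s, [OH^-] = 0.326 + 3s ≈ 0.326 (common-ion effect: OH^- is already 0.326 M).
Ksp ≈ s × (0.326)^3
s = 4.88 × 10^-19 M
Check: 3s = 1.5 × 10^-18 ≪ 0.326, so the approximation is valid.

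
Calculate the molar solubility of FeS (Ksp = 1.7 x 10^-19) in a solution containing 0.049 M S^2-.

s = 3.5 x 10^-18 M

FeS(s) ⇌ Fe^2+(aq) + S^2-(aq)
Ksp = [Fe^2+][S^2-]
Let s = moles of FeS that dissolve per litre. [Fe^2+] = s, [S^2-] = 0.049 + s ≈ 0.049 (Ksp is small, so little additional dissolves).
Ksp ≈ s × 0.049
s = 3.5 × 10^-18 M
Check: s = 3.5 × 10^-18 ≪ 0.049, so the approximation is valid.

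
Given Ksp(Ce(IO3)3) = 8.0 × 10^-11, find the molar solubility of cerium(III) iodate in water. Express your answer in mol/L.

Ce(IO3)3(s) ⇌ Ce^3+(aq) + 3 IO3^-(aq)
Ksp = [Ce^3+][IO3^-]^3
Let s = molar solubility. Then [Ce^3+] = s and [IO3^-] = 3s.
Ksp = s(3s)^3 = 27s^4
s = (8.0 × 10^-11 / 27)^(1/4) = 1.3 x 10^-3 M

1.3e-3 M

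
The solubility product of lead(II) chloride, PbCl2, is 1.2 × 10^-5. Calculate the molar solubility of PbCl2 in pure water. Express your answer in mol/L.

1.4 x 10^-2 M

PbCl2(s) ⇌ Pb^2+(aq) + 2 Cl^-(aq)
Ksp = [Pb^2+][Cl^-]^2
With molar solubility s: [Pb^2+] = s, [Cl^-] = 2s.
Substituting: Ksp = s(2s)^2 = 4s^3
s = (1.2 × 10^-5 / 4)^(1/3) = 1.4 x 10^-2 M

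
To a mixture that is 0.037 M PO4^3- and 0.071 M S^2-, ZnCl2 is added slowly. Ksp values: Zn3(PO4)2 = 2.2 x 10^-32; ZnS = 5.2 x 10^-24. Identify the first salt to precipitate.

ZnS

Precipitation of each salt starts when its ion product equals its Ksp.
For Zn3(PO4)2: 2.2 x 10^-32 = (0.037)^2 × [Zn^2+]^3  ⇒  [Zn^2+] = 2.5 × 10^-10 M.
For ZnS: 5.2 x 10^-24 = 0.071 × [Zn^2+]  ⇒  [Zn^2+] = 7.3 × 10^-23 M.
The salt with the lower threshold [Zn^2+] precipitates first: ZnS.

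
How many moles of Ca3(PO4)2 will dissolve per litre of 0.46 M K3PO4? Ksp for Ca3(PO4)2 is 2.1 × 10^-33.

s ≈ 7.2 × 10^-12 M

Ca3(PO4)2(s) ⇌ 3 Ca^2+(aq) + 2 PO4^3-(aq)
Ksp = [Ca^2+]^3[PO4^3-]^2
If s mol/L dissolves here, [Ca^2+] = 3s, [PO4^3-] = 0.46 + 2s ≈ 0.46 (Ksp is small, so little additional dissolves).
Ksp ≈ (3s)^3 × (0.46)^2
s = 7.2 x 10^-12 M
Check: 2s = 1.4 × 10^-11 ≪ 0.46, so the approximation is valid.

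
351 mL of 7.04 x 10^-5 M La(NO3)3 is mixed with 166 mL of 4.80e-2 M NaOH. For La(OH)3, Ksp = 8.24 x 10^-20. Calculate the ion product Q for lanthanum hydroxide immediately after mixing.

1.75e-10

Total volume = 351 + 166 = 517 mL.
[La^3+] = 7.04 × 10^-5 × (351/517) = 4.780 × 10^-5 M
[OH^-] = 4.80 × 10^-2 × (166/517) = 1.541 × 10^-2 M
La(OH)3(s) ⇌ La^3+ + 3 OH^-, so Q = [La^3+][OH^-]^3
Q = (4.780 × 10^-5)(1.541 × 10^-2)^3 = 1.75 x 10^-10
Q > Ksp, so La(OH)3 will precipitate.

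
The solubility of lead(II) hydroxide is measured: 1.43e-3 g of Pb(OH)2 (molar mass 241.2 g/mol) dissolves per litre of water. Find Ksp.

Molar solubility s = (1.43 × 10^-3 g/L) / (241.2 g/mol) = 5.929 × 10^-6 M.
Pb(OH)2(s) <=> Pb^2+ + 2 OH^-
If s mol/L of Pb(OH)2 dissolves, [Pb^2+] = s and [OH^-] = 2s.
Ksp = [Pb^2+][OH^-]^2
Ksp = s(2s)^2 = 4s^3
Ksp = 4 × (5.929 x 10^-6)^3 = 8.34 x 10^-16

Ksp ≈ 8.34e-16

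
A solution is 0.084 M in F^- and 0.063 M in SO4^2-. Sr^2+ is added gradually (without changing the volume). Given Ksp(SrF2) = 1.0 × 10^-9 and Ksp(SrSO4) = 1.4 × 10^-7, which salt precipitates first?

Each salt begins to precipitate when Q = Ksp, i.e. when [Sr^2+] reaches its threshold.
For SrF2: 1.0 × 10^-9 = (0.084)^2 × [Sr^2+]  ⇒  [Sr^2+] = 1.4 × 10^-7 M.
For SrSO4: 1.4 × 10^-7 = 0.063 × [Sr^2+]  ⇒  [Sr^2+] = 2.2 x 10^-6 M.
The salt with the lower threshold [Sr^2+] precipitates first: SrF2.

SrF2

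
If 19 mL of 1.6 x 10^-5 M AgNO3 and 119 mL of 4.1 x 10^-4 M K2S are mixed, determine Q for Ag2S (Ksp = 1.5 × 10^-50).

1.7 x 10^-15

Total volume = 19 + 119 = 138 mL.
[Ag^+] = 1.6 × 10^-5 × (19/138) = 2.20 × 10^-6 M
[S^2-] = 4.1 × 10^-4 × (119/138) = 3.54 × 10^-4 M
Ag2S(s) ⇌ 2 Ag^+ + S^2-, so Q = [Ag^+]^2[S^2-]
Q = (2.20 × 10^-6)^2(3.54 × 10^-4) = 1.7 × 10^-15
Q > Ksp, so Ag2S will precipitate.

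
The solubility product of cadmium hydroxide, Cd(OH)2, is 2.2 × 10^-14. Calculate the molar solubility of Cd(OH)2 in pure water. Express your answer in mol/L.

Cd(OH)2(s) <=> Cd^2+(aq) + 2 OH^-(aq)
Ksp = [Cd^2+][OH^-]^2
With molar solubility s: [Cd^2+] = s, [OH^-] = 2s.
So Ksp = s × (2s)^2 = 4s^3
s^3 = 2.2 × 10^-14 / 4, so s = 1.8 × 10^-5 M

1.8e-5 M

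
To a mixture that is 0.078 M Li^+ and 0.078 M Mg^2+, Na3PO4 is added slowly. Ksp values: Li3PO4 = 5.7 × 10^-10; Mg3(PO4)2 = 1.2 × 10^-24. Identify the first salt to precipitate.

Mg3(PO4)2

Each salt begins to precipitate when Q = Ksp, i.e. when [PO4^3-] reaches its threshold.
For Li3PO4: 5.7 × 10^-10 = (0.078)^3 × [PO4^3-]  ⇒  [PO4^3-] = 1.2 x 10^-6 M.
For Mg3(PO4)2: 1.2 × 10^-24 = (0.078)^3 × [PO4^3-]^2  ⇒  [PO4^3-] = 5.0 × 10^-11 M.
The salt with the lower threshold [PO4^3-] precipitates first: Mg3(PO4)2.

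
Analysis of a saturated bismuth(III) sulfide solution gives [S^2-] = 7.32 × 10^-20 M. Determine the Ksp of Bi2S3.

9.34 × 10^-97

Bi2S3(s) <=> 2 Bi^3+ + 3 S^2-
Stoichiometry gives [Bi^3+] = (2/3)[S^2-] = 4.880 × 10^-20 M.
Ksp = [Bi^3+]^2[S^2-]^3
Ksp = (4.880 x 10^-20)^2 × (7.32 × 10^-20)^3 = 9.34 x 10^-97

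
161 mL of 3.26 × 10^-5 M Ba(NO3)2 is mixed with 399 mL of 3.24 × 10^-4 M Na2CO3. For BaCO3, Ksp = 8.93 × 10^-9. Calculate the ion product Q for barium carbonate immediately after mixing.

2.16e-9

Total volume = 161 + 399 = 560 mL.
[Ba^2+] = 3.26 × 10^-5 × (161/560) = 9.373 × 10^-6 M
[CO3^2-] = 3.24 x 10^-4 × (399/560) = 2.309 × 10^-4 M
BaCO3(s) ⇌ Ba^2+(aq) + CO3^2-(aq), so Q = [Ba^2+][CO3^2-]
Q = (9.373 × 10^-6)(2.309 × 10^-4) = 2.16 × 10^-9
Q < Ksp, so no precipitate of BaCO3 forms.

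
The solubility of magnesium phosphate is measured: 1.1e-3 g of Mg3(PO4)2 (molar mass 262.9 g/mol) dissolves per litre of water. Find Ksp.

1.4 x 10^-25

Molar solubility s = (1.1 x 10^-3 g/L) / (262.9 g/mol) = 4.18 x 10^-6 M.
Mg3(PO4)2(s) ⇌ 3 Mg^2+(aq) + 2 PO4^3-(aq)
With molar solubility s: [Mg^2+] = 3s, [PO4^3-] = 2s.
Ksp = [Mg^2+]^3[PO4^3-]^2
So Ksp = (3s)^3 × (2s)^2 = 108s^5
With s = 4.18 × 10^-6: Ksp = 1.4 × 10^-25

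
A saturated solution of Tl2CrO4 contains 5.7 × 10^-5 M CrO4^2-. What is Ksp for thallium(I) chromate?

7.4e-13

Tl2CrO4(s) <=> 2 Tl^+(aq) + CrO4^2-(aq)
Stoichiometry gives [Tl^+] = (2/1)[CrO4^2-] = 1.14 × 10^-4 M.
Ksp = [Tl^+]^2[CrO4^2-]
Ksp = (1.14 x 10^-4)^2 × 5.7 x 10^-5 = 7.4 × 10^-13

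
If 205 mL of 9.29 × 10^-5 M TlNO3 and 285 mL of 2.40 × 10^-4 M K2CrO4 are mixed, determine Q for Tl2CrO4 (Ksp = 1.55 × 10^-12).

2.11e-13

Total volume = 205 + 285 = 490 mL.
[Tl^+] = 9.29 × 10^-5 × (205/490) = 3.887 × 10^-5 M
[CrO4^2-] = 2.40 × 10^-4 × (285/490) = 1.396 × 10^-4 M
Tl2CrO4(s) <=> 2 Tl^+(aq) + CrO4^2-(aq), so Q = [Tl^+]^2[CrO4^2-]
Q = (3.887 x 10^-5)^2(1.396 × 10^-4) = 2.11 x 10^-13
Q < Ksp, so no precipitate of Tl2CrO4 forms.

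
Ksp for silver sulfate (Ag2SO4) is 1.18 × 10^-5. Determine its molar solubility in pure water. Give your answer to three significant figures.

s ≈ 0.0143 M

Ag2SO4(s) ⇌ 2 Ag^+ + SO4^2-
Ksp = [Ag^+]^2[SO4^2-]
For each mole of Ag2SO4 that dissolves: [Ag^+] = 2s, [SO4^2-] = s.
Ksp = (2s)^2s = 4s^3
Solving, s = (1.18 × 10^-5/4)^(1/3) = 1.43 x 10^-2 M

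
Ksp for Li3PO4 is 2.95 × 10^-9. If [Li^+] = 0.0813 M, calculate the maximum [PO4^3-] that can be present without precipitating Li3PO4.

Li3PO4(s) <=> 3 Li^+ + PO4^3-
Ksp = [Li^+]^3[PO4^3-]
Precipitation begins when Q = Ksp. With [Li^+] = 0.0813 M:
2.95 × 10^-9 = (0.0813)^3 × [PO4^3-]
[PO4^3-] = (2.95 × 10^-9 / 5.374 x 10^-4) = 5.49 x 10^-6 M

[PO4^3-] ≈ 5.49e-6 M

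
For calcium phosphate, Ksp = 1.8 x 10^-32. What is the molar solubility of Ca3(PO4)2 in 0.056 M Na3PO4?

s = 6.0e-11 M

Ca3(PO4)2(s) ⇌ 3 Ca^2+ + 2 PO4^3-
Ksp = [Ca^2+]^3[PO4^3-]^2
Let s be the molar solubility in this solution. [Ca^2+] = 3s, [PO4^3-] = 0.056 + 2s ≈ 0.056 (common-ion effect: PO4^3- is already 0.056 M).
Ksp ≈ (3s)^3 × (0.056)^2
s = 6.0 x 10^-11 M
Check: 2s = 1.2 × 10^-10 ≪ 0.056, so the approximation is valid.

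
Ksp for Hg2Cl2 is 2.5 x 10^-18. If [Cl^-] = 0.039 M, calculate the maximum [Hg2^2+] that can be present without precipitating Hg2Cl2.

[Hg2^2+] = 1.6 × 10^-15 M

Hg2Cl2(s) ⇌ Hg2^2+(aq) + 2 Cl^-(aq)
Ksp = [Hg2^2+][Cl^-]^2
Precipitation begins when Q = Ksp. With [Cl^-] = 0.039 M:
2.5 x 10^-18 = (0.039)^2 × [Hg2^2+]
[Hg2^2+] = (2.5 x 10^-18 / 1.52 × 10^-3) = 1.6 × 10^-15 M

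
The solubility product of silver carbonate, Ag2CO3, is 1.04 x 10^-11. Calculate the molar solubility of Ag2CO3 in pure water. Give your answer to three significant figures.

1.38 × 10^-4 M

Ag2CO3(s) ⇌ 2 Ag^+(aq) + CO3^2-(aq)
Ksp = [Ag^+]^2[CO3^2-]
If s mol/L of Ag2CO3 dissolves, [Ag^+] = 2s and [CO3^2-] = s.
Substituting: Ksp = (2s)^2s = 4s^3
Solving, s = (1.04 x 10^-11/4)^(1/3) = 1.38 × 10^-4 M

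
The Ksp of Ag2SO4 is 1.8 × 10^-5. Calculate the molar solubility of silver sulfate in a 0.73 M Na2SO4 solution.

s ≈ 2.5 x 10^-3 M

Ag2SO4(s) ⇌ 2 Ag^+ + SO4^2-
Ksp = [Ag^+]^2[SO4^2-]
If s mol/L dissolves here, [Ag^+] = 2s, [SO4^2-] = 0.73 + s ≈ 0.73 (since SO4^2- from Na2SO4 dominates).
Ksp ≈ (2s)^2 × 0.73
s = 2.5 × 10^-3 M
Check: s = 2.5 × 10^-3 ≪ 0.73, so the approximation is valid.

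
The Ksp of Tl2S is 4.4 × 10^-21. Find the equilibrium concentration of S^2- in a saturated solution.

Tl2S(s) <=> 2 Tl^+ + S^2-
Ksp = [Tl^+]^2[S^2-]
Let s = molar solubility. Then [Tl^+] = 2s and [S^2-] = s.
So Ksp = (2s)^2 × s = 4s^3
s^3 = 4.4 × 10^-21 / 4, so s = 1.03 × 10^-7 M
[S^2-] = s = 1.0 × 10^-7 M

1.0 x 10^-7 M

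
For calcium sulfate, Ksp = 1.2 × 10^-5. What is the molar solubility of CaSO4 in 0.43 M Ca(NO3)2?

CaSO4(s) ⇌ Ca^2+(aq) + SO4^2-(aq)
Ksp = [Ca^2+][SO4^2-]
If s mol/L dissolves here, [Ca^2+] = 0.43 + s ≈ 0.43, [SO4^2-] = s (Ksp is small, so little additional dissolves).
Ksp ≈ 0.43 × s
s = 2.8 × 10^-5 M
Check: s = 2.8 × 10^-5 ≪ 0.43, so the approximation is valid.

s = 2.8 x 10^-5 M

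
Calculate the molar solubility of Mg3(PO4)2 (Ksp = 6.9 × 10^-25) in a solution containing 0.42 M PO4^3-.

5.3 × 10^-9 M

Mg3(PO4)2(s) ⇌ 3 Mg^2+ + 2 PO4^3-
Ksp = [Mg^2+]^3[PO4^3-]^2
If s mol/L dissolves here, [Mg^2+] = 3s, [PO4^3-] = 0.42 + 2s ≈ 0.42 (common-ion effect: PO4^3- is already 0.42 M).
Ksp ≈ (3s)^3 × (0.42)^2
s = 5.3 × 10^-9 M
Check: 2s = 1.1 x 10^-8 ≪ 0.42, so the approximation is valid.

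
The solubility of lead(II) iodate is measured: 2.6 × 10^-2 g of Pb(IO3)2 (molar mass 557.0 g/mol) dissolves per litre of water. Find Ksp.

Ksp ≈ 4.1 × 10^-13

Molar solubility s = (2.6 × 10^-2 g/L) / (557.0 g/mol) = 4.67 x 10^-5 M.
Pb(IO3)2(s) ⇌ Pb^2+(aq) + 2 IO3^-(aq)
Let s = molar solubility. Then [Pb^2+] = s and [IO3^-] = 2s.
Ksp = [Pb^2+][IO3^-]^2
Substituting: Ksp = s(2s)^2 = 4s^3
Ksp = 4 × (4.67 x 10^-5)^3 = 4.1 × 10^-13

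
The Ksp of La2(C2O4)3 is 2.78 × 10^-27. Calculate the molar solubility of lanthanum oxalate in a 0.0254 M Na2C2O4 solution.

s ≈ 6.51e-12 M

La2(C2O4)3(s) ⇌ 2 La^3+(aq) + 3 C2O4^2-(aq)
Ksp = [La^3+]^2[C2O4^2-]^3
If s mol/L dissolves here, [La^3+] = 2s, [C2O4^2-] = 0.0254 + 3s ≈ 0.0254 (Ksp is small, so little additional dissolves).
Ksp ≈ (2s)^2 × (0.0254)^3
s = 6.51 × 10^-12 M
Check: 3s = 2.0 x 10^-11 ≪ 0.0254, so the approximation is valid.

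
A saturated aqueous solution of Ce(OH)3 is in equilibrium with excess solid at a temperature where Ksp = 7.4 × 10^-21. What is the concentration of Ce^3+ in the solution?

[Ce^3+] ≈ 4.1 x 10^-6 M

Ce(OH)3(s) ⇌ Ce^3+(aq) + 3 OH^-(aq)
Ksp = [Ce^3+][OH^-]^3
With molar solubility s: [Ce^3+] = s, [OH^-] = 3s.
Ksp = s(3s)^3 = 27s^4
s^4 = 7.4 × 10^-21 / 27, so s = 4.07 × 10^-6 M
[Ce^3+] = s = 4.1 x 10^-6 M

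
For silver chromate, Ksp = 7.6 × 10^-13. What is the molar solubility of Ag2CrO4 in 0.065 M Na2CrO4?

Ag2CrO4(s) ⇌ 2 Ag^+ + CrO4^2-
Ksp = [Ag^+]^2[CrO4^2-]
If s mol/L dissolves here, [Ag^+] = 2s, [CrO4^2-] = 0.065 + s ≈ 0.065 (common-ion effect: CrO4^2- is already 0.065 M).
Ksp ≈ (2s)^2 × 0.065
s = 1.7 × 10^-6 M
Check: s = 1.7 × 10^-6 ≪ 0.065, so the approximation is valid.

s = 1.7e-6 M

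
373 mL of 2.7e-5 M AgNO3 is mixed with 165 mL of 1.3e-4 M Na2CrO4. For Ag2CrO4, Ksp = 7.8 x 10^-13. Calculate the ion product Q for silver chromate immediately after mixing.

Q = 1.4 × 10^-14

Total volume = 373 + 165 = 538 mL.
[Ag^+] = 2.7 × 10^-5 × (373/538) = 1.87 × 10^-5 M
[CrO4^2-] = 1.3 × 10^-4 × (165/538) = 3.99 x 10^-5 M
Ag2CrO4(s) <=> 2 Ag^+ + CrO4^2-, so Q = [Ag^+]^2[CrO4^2-]
Q = (1.87 x 10^-5)^2(3.99 × 10^-5) = 1.4 x 10^-14
Q < Ksp, so no precipitate of Ag2CrO4 forms.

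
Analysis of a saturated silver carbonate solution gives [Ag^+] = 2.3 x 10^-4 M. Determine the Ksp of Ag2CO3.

Ksp = 6.1e-12

Ag2CO3(s) ⇌ 2 Ag^+ + CO3^2-
Stoichiometry gives [CO3^2-] = (1/2)[Ag^+] = 1.15 × 10^-4 M.
Ksp = [Ag^+]^2[CO3^2-]
Ksp = (2.3 × 10^-4)^2 × 1.15 × 10^-4 = 6.1 × 10^-12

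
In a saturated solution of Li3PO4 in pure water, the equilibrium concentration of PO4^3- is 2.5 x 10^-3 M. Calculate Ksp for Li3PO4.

Li3PO4(s) <=> 3 Li^+(aq) + PO4^3-(aq)
Stoichiometry gives [Li^+] = (3/1)[PO4^3-] = 7.50 × 10^-3 M.
Ksp = [Li^+]^3[PO4^3-]
Ksp = (7.50 × 10^-3)^3 × 2.5 × 10^-3 = 1.1 × 10^-9

1.1e-9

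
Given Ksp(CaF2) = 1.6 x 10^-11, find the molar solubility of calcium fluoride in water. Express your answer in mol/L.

CaF2(s) ⇌ Ca^2+(aq) + 2 F^-(aq)
Ksp = [Ca^2+][F^-]^2
For each mole of CaF2 that dissolves: [Ca^2+] = s, [F^-] = 2s.
Ksp = s(2s)^2 = 4s^3
Solving, s = (1.6 x 10^-11/4)^(1/3) = 1.6 x 10^-4 M

1.6e-4 M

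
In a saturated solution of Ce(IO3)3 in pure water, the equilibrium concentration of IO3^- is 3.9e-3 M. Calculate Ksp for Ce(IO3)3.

Ce(IO3)3(s) <=> Ce^3+(aq) + 3 IO3^-(aq)
Stoichiometry gives [Ce^3+] = (1/3)[IO3^-] = 1.30 × 10^-3 M.
Ksp = [Ce^3+][IO3^-]^3
Ksp = 1.30 x 10^-3 × (3.9 × 10^-3)^3 = 7.7 × 10^-11

Ksp = 7.7e-11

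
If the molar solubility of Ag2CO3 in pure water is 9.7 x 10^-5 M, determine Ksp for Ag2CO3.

Ag2CO3(s) <=> 2 Ag^+(aq) + CO3^2-(aq)
For each mole of Ag2CO3 that dissolves: [Ag^+] = 2s, [CO3^2-] = s.
Ksp = [Ag^+]^2[CO3^2-]
Substituting: Ksp = (2s)^2s = 4s^3
Ksp = 4 × (9.7 × 10^-5)^3 = 3.7 × 10^-12

3.7 × 10^-12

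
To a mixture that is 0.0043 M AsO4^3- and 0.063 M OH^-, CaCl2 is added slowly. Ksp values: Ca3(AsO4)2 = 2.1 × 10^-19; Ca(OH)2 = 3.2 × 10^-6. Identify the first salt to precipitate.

Precipitation of each salt starts when its ion product equals its Ksp.
For Ca3(AsO4)2: 2.1 × 10^-19 = (0.0043)^2 × [Ca^2+]^3  ⇒  [Ca^2+] = 2.2 x 10^-5 M.
For Ca(OH)2: 3.2 × 10^-6 = (0.063)^2 × [Ca^2+]  ⇒  [Ca^2+] = 8.1 x 10^-4 M.
The salt with the lower threshold [Ca^2+] precipitates first: Ca3(AsO4)2.

Ca3(AsO4)2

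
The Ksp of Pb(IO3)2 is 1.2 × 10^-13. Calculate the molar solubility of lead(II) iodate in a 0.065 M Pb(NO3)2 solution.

Pb(IO3)2(s) <=> Pb^2+(aq) + 2 IO3^-(aq)
Ksp = [Pb^2+][IO3^-]^2
Let s be the molar solubility in this solution. [Pb^2+] = 0.065 + s ≈ 0.065, [IO3^-] = 2s (since Pb^2+ from Pb(NO3)2 dominates).
Ksp ≈ 0.065 × (2s)^2
s = 6.8 × 10^-7 M
Check: s = 6.8 x 10^-7 ≪ 0.065, so the approximation is valid.

6.8e-7 M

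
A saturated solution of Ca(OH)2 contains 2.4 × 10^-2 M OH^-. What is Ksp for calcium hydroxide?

Ksp = 6.9 x 10^-6

Ca(OH)2(s) ⇌ Ca^2+ + 2 OH^-
Stoichiometry gives [Ca^2+] = (1/2)[OH^-] = 1.20 × 10^-2 M.
Ksp = [Ca^2+][OH^-]^2
Ksp = 1.20 × 10^-2 × (2.4 × 10^-2)^2 = 6.9 × 10^-6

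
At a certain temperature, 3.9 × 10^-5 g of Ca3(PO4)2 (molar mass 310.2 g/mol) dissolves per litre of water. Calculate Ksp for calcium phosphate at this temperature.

Ksp ≈ 3.4 × 10^-33

Molar solubility s = (3.9 x 10^-5 g/L) / (310.2 g/mol) = 1.26 × 10^-7 M.
Ca3(PO4)2(s) ⇌ 3 Ca^2+ + 2 PO4^3-
Let s = molar solubility. Then [Ca^2+] = 3s and [PO4^3-] = 2s.
Ksp = [Ca^2+]^3[PO4^3-]^2
Ksp = (3s)^3(2s)^2 = 108s^5
Ksp = 108 × (1.26 × 10^-7)^5 = 3.4 × 10^-33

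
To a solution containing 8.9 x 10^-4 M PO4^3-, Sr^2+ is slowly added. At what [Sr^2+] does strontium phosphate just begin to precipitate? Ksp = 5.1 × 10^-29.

Sr3(PO4)2(s) ⇌ 3 Sr^2+(aq) + 2 PO4^3-(aq)
Ksp = [Sr^2+]^3[PO4^3-]^2
Precipitation begins when Q = Ksp. With [PO4^3-] = 8.9 x 10^-4 M:
5.1 × 10^-29 = (8.9 x 10^-4)^2 × [Sr^2+]^3
[Sr^2+] = (5.1 × 10^-29 / 7.92 x 10^-7)^(1/3) = 4.0 × 10^-8 M

4.0 x 10^-8 M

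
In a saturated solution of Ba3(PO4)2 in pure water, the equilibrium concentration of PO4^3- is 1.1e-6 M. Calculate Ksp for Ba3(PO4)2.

Ksp = 5.4 × 10^-30

Ba3(PO4)2(s) <=> 3 Ba^2+(aq) + 2 PO4^3-(aq)
Stoichiometry gives [Ba^2+] = (3/2)[PO4^3-] = 1.65 × 10^-6 M.
Ksp = [Ba^2+]^3[PO4^3-]^2
Ksp = (1.65 x 10^-6)^3 × (1.1 × 10^-6)^2 = 5.4 × 10^-30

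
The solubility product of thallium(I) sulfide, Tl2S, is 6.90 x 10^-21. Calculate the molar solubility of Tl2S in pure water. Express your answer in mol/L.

s = 1.20e-7 M

Tl2S(s) <=> 2 Tl^+ + S^2-
Ksp = [Tl^+]^2[S^2-]
If s mol/L of Tl2S dissolves, [Tl^+] = 2s and [S^2-] = s.
Substituting: Ksp = (2s)^2s = 4s^3
Solving, s = (6.90 x 10^-21/4)^(1/3) = 1.20 × 10^-7 M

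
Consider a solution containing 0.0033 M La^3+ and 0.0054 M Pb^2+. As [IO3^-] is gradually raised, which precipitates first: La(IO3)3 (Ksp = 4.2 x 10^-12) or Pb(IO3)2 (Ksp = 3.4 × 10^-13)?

Pb(IO3)2

Each salt begins to precipitate when Q = Ksp, i.e. when [IO3^-] reaches its threshold.
For La(IO3)3: 4.2 x 10^-12 = 0.0033 × [IO3^-]^3  ⇒  [IO3^-] = 1.1 × 10^-3 M.
For Pb(IO3)2: 3.4 × 10^-13 = 0.0054 × [IO3^-]^2  ⇒  [IO3^-] = 7.9 × 10^-6 M.
The salt with the lower threshold [IO3^-] precipitates first: Pb(IO3)2.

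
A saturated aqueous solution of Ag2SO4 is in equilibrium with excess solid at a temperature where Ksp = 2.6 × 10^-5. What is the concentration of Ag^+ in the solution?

[Ag^+] = 0.037 M

Ag2SO4(s) ⇌ 2 Ag^+(aq) + SO4^2-(aq)
Ksp = [Ag^+]^2[SO4^2-]
Let s = molar solubility. Then [Ag^+] = 2s and [SO4^2-] = s.
So Ksp = (2s)^2 × s = 4s^3
s = (2.6 × 10^-5 / 4)^(1/3) = 1.87 × 10^-2 M
[Ag^+] = 2s = 3.7 × 10^-2 M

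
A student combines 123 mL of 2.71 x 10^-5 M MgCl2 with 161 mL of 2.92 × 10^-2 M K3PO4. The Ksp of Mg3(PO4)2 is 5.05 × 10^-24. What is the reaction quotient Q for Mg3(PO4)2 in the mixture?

Total volume = 123 + 161 = 284 mL.
[Mg^2+] = 2.71 × 10^-5 × (123/284) = 1.174 × 10^-5 M
[PO4^3-] = 2.92 x 10^-2 × (161/284) = 1.655 x 10^-2 M
Mg3(PO4)2(s) <=> 3 Mg^2+ + 2 PO4^3-, so Q = [Mg^2+]^3[PO4^3-]^2
Q = (1.174 x 10^-5)^3(1.655 × 10^-2)^2 = 4.43 × 10^-19
Q > Ksp, so Mg3(PO4)2 will precipitate.

4.43 × 10^-19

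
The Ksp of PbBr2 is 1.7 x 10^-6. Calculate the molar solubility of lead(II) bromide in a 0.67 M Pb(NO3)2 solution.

PbBr2(s) ⇌ Pb^2+(aq) + 2 Br^-(aq)
Ksp = [Pb^2+][Br^-]^2
If s mol/L dissolves here, [Pb^2+] = 0.67 + s ≈ 0.67, [Br^-] = 2s (common-ion effect: Pb^2+ is already 0.67 M).
Ksp ≈ 0.67 × (2s)^2
s = 8.0 × 10^-4 M
Check: s = 8.0 × 10^-4 ≪ 0.67, so the approximation is valid.

s = 8.0e-4 M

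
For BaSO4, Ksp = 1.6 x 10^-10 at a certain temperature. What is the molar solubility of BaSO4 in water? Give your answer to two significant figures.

s ≈ 1.3 × 10^-5 M

BaSO4(s) ⇌ Ba^2+ + SO4^2-
Ksp = [Ba^2+][SO4^2-]
Let s = molar solubility. Then [Ba^2+] = s and [SO4^2-] = s.
Ksp = s × s = s^2
s = (1.6 x 10^-10)^(1/2) = 1.3 × 10^-5 M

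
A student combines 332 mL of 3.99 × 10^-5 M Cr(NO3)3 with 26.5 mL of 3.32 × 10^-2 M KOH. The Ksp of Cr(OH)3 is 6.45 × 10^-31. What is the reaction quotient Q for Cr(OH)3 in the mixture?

Q ≈ 5.46 × 10^-13

Total volume = 332 + 26.5 = 358.5 mL.
[Cr^3+] = 3.99 x 10^-5 × (332/358.5) = 3.695 × 10^-5 M
[OH^-] = 3.32 x 10^-2 × (26.5/358.5) = 2.454 × 10^-3 M
Cr(OH)3(s) ⇌ Cr^3+ + 3 OH^-, so Q = [Cr^3+][OH^-]^3
Q = (3.695 × 10^-5)(2.454 × 10^-3)^3 = 5.46 × 10^-13
Q > Ksp, so Cr(OH)3 will precipitate.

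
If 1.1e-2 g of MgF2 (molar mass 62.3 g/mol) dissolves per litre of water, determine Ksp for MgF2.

2.2 × 10^-11

Molar solubility s = (1.1 × 10^-2 g/L) / (62.3 g/mol) = 1.77 × 10^-4 M.
MgF2(s) ⇌ Mg^2+ + 2 F^-
For each mole of MgF2 that dissolves: [Mg^2+] = s, [F^-] = 2s.
Ksp = [Mg^2+][F^-]^2
Substituting: Ksp = s(2s)^2 = 4s^3
Ksp = 4 × (1.77 × 10^-4)^3 = 2.2 x 10^-11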